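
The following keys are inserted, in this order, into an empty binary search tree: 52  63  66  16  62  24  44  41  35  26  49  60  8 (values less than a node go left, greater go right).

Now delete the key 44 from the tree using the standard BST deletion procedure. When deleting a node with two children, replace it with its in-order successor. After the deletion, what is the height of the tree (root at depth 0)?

6

52: root
63: right child of 52 (depth 1)
66: right child of 63 (depth 2)
16: left child of 52 (depth 1)
62: left child of 63 (depth 2)
24: right child of 16 (depth 2)
44: right child of 24 (depth 3)
41: left child of 44 (depth 4)
35: left child of 41 (depth 5)
26: left child of 35 (depth 6)
49: right child of 44 (depth 4)
60: left child of 62 (depth 3)
8: left child of 16 (depth 2)

Delete 44 (two children — replace with in-order successor).
After deletion, deepest node is 26 at depth 6.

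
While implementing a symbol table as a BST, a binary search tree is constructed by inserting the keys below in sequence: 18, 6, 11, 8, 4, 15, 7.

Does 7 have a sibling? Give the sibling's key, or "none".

18: root
6: left child of 18 (depth 1)
11: right child of 6 (depth 2)
8: left child of 11 (depth 3)
4: left child of 6 (depth 2)
15: right child of 11 (depth 3)
7: left child of 8 (depth 4)

7's parent is 8, which has only one child.

none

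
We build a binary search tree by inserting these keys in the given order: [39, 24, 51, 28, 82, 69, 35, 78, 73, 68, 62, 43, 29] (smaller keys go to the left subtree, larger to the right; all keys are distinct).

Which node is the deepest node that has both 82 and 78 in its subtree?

Insert 39: tree is empty, so 39 becomes the root.
Insert 24: 24 < 39 → go left. Place as left child of 39.
Insert 51: 51 > 39 → go right. Place as right child of 39.
Insert 28: 28 < 39 → go left; 28 > 24 → go right. Place as right child of 24.
Insert 82: 82 > 39 → go right; 82 > 51 → go right. Place as right child of 51.
Insert 69: 69 > 39 → go right; 69 > 51 → go right; 69 < 82 → go left. Place as left child of 82.
Insert 35: 35 < 39 → go left; 35 > 24 → go right; 35 > 28 → go right. Place as right child of 28.
Insert 78: 78 > 39 → go right; 78 > 51 → go right; 78 < 82 → go left; 78 > 69 → go right. Place as right child of 69.
Insert 73: 73 > 39 → go right; 73 > 51 → go right; 73 < 82 → go left; 73 > 69 → go right; 73 < 78 → go left. Place as left child of 78.
Insert 68: 68 > 39 → go right; 68 > 51 → go right; 68 < 82 → go left; 68 < 69 → go left. Place as left child of 69.
Insert 62: 62 > 39 → go right; 62 > 51 → go right; 62 < 82 → go left; 62 < 69 → go left; 62 < 68 → go left. Place as left child of 68.
Insert 43: 43 > 39 → go right; 43 < 51 → go left. Place as left child of 51.
Insert 29: 29 < 39 → go left; 29 > 24 → go right; 29 > 28 → go right; 29 < 35 → go left. Place as left child of 35.

Path to 82: 39 → 51 → 82
Path to 78: 39 → 51 → 82 → 69 → 78
82 lies on both paths and is an ancestor of the other node.

82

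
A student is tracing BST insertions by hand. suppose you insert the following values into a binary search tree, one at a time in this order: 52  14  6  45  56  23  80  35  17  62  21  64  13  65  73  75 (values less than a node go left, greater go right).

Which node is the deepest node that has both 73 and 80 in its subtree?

80

52: root
14: left child of 52 (depth 1)
6: left child of 14 (depth 2)
45: right child of 14 (depth 2)
56: right child of 52 (depth 1)
23: left child of 45 (depth 3)
80: right child of 56 (depth 2)
35: right child of 23 (depth 4)
17: left child of 23 (depth 4)
62: left child of 80 (depth 3)
21: right child of 17 (depth 5)
64: right child of 62 (depth 4)
13: right child of 6 (depth 3)
65: right child of 64 (depth 5)
73: right child of 65 (depth 6)
75: right child of 73 (depth 7)

Path to 73: 52 → 56 → 80 → 62 → 64 → 65 → 73
Path to 80: 52 → 56 → 80
80 lies on both paths and is an ancestor of the other node.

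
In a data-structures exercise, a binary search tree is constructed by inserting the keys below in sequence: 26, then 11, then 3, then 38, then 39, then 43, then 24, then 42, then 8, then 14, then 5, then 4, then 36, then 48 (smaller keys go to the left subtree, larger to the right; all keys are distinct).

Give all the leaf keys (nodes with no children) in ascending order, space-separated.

Insert 26: tree is empty, so 26 becomes the root.
Insert 11: 11 < 26 → go left. Place as left child of 26.
Insert 3: 3 < 26 → go left; 3 < 11 → go left. Place as left child of 11.
Insert 38: 38 > 26 → go right. Place as right child of 26.
Insert 39: 39 > 26 → go right; 39 > 38 → go right. Place as right child of 38.
Insert 43: 43 > 26 → go right; 43 > 38 → go right; 43 > 39 → go right. Place as right child of 39.
Insert 24: 24 < 26 → go left; 24 > 11 → go right. Place as right child of 11.
Insert 42: 42 > 26 → go right; 42 > 38 → go right; 42 > 39 → go right; 42 < 43 → go left. Place as left child of 43.
Insert 8: 8 < 26 → go left; 8 < 11 → go left; 8 > 3 → go right. Place as right child of 3.
Insert 14: 14 < 26 → go left; 14 > 11 → go right; 14 < 24 → go left. Place as left child of 24.
Insert 5: 5 < 26 → go left; 5 < 11 → go left; 5 > 3 → go right; 5 < 8 → go left. Place as left child of 8.
Insert 4: 4 < 26 → go left; 4 < 11 → go left; 4 > 3 → go right; 4 < 8 → go left; 4 < 5 → go left. Place as left child of 5.
Insert 36: 36 > 26 → go right; 36 < 38 → go left. Place as left child of 38.
Insert 48: 48 > 26 → go right; 48 > 38 → go right; 48 > 39 → go right; 48 > 43 → go right. Place as right child of 43.

4 14 36 42 48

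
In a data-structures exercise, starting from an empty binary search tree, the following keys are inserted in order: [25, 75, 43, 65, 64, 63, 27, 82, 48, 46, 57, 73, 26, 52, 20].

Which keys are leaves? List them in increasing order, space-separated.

20 26 46 52 73 82

Insert 25: tree is empty, so 25 becomes the root.
Insert 75: 75 > 25 → go right. Place as right child of 25.
Insert 43: 43 > 25 → go right; 43 < 75 → go left. Place as left child of 75.
Insert 65: 65 > 25 → go right; 65 < 75 → go left; 65 > 43 → go right. Place as right child of 43.
Insert 64: 64 > 25 → go right; 64 < 75 → go left; 64 > 43 → go right; 64 < 65 → go left. Place as left child of 65.
Insert 63: 63 > 25 → go right; 63 < 75 → go left; 63 > 43 → go right; 63 < 65 → go left; 63 < 64 → go left. Place as left child of 64.
Insert 27: 27 > 25 → go right; 27 < 75 → go left; 27 < 43 → go left. Place as left child of 43.
Insert 82: 82 > 25 → go right; 82 > 75 → go right. Place as right child of 75.
Insert 48: 48 > 25 → go right; 48 < 75 → go left; 48 > 43 → go right; 48 < 65 → go left; 48 < 64 → go left; 48 < 63 → go left. Place as left child of 63.
Insert 46: 46 > 25 → go right; 46 < 75 → go left; 46 > 43 → go right; 46 < 65 → go left; 46 < 64 → go left; 46 < 63 → go left; 46 < 48 → go left. Place as left child of 48.
Insert 57: 57 > 25 → go right; 57 < 75 → go left; 57 > 43 → go right; 57 < 65 → go left; 57 < 64 → go left; 57 < 63 → go left; 57 > 48 → go right. Place as right child of 48.
Insert 73: 73 > 25 → go right; 73 < 75 → go left; 73 > 43 → go right; 73 > 65 → go right. Place as right child of 65.
Insert 26: 26 > 25 → go right; 26 < 75 → go left; 26 < 43 → go left; 26 < 27 → go left. Place as left child of 27.
Insert 52: 52 > 25 → go right; 52 < 75 → go left; 52 > 43 → go right; 52 < 65 → go left; 52 < 64 → go left; 52 < 63 → go left; 52 > 48 → go right; 52 < 57 → go left. Place as left child of 57.
Insert 20: 20 < 25 → go left. Place as left child of 25.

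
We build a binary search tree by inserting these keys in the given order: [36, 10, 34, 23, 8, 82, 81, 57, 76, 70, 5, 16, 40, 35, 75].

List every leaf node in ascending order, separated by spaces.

Resulting structure (node: left, right):
  36: L=10, R=82
  10: L=8, R=34
  34: L=23, R=35
  23: L=16, R=–
  8: L=5, R=–
  82: L=81, R=–
  81: L=57, R=–
  57: L=40, R=76
  76: L=70, R=–
  70: L=–, R=75
  5: L=–, R=–
  16: L=–, R=–
  40: L=–, R=–
  35: L=–, R=–
  75: L=–, R=–

5 16 35 40 75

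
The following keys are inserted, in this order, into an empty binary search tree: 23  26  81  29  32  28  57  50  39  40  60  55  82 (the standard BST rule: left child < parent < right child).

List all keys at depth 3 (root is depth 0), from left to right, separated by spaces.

29 82

Insert 23: tree is empty, so 23 becomes the root.
Insert 26: 26 > 23 → go right. Place as right child of 23.
Insert 81: 81 > 23 → go right; 81 > 26 → go right. Place as right child of 26.
Insert 29: 29 > 23 → go right; 29 > 26 → go right; 29 < 81 → go left. Place as left child of 81.
Insert 32: 32 > 23 → go right; 32 > 26 → go right; 32 < 81 → go left; 32 > 29 → go right. Place as right child of 29.
Insert 28: 28 > 23 → go right; 28 > 26 → go right; 28 < 81 → go left; 28 < 29 → go left. Place as left child of 29.
Insert 57: 57 > 23 → go right; 57 > 26 → go right; 57 < 81 → go left; 57 > 29 → go right; 57 > 32 → go right. Place as right child of 32.
Insert 50: 50 > 23 → go right; 50 > 26 → go right; 50 < 81 → go left; 50 > 29 → go right; 50 > 32 → go right; 50 < 57 → go left. Place as left child of 57.
Insert 39: 39 > 23 → go right; 39 > 26 → go right; 39 < 81 → go left; 39 > 29 → go right; 39 > 32 → go right; 39 < 57 → go left; 39 < 50 → go left. Place as left child of 50.
Insert 40: 40 > 23 → go right; 40 > 26 → go right; 40 < 81 → go left; 40 > 29 → go right; 40 > 32 → go right; 40 < 57 → go left; 40 < 50 → go left; 40 > 39 → go right. Place as right child of 39.
Insert 60: 60 > 23 → go right; 60 > 26 → go right; 60 < 81 → go left; 60 > 29 → go right; 60 > 32 → go right; 60 > 57 → go right. Place as right child of 57.
Insert 55: 55 > 23 → go right; 55 > 26 → go right; 55 < 81 → go left; 55 > 29 → go right; 55 > 32 → go right; 55 < 57 → go left; 55 > 50 → go right. Place as right child of 50.
Insert 82: 82 > 23 → go right; 82 > 26 → go right; 82 > 81 → go right. Place as right child of 81.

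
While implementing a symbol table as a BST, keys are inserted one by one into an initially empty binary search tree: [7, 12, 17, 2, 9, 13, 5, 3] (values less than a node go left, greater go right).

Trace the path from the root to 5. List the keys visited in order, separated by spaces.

7: root
12: right child of 7 (depth 1)
17: right child of 12 (depth 2)
2: left child of 7 (depth 1)
9: left child of 12 (depth 2)
13: left child of 17 (depth 3)
5: right child of 2 (depth 2)
3: left child of 5 (depth 3)

7 2 5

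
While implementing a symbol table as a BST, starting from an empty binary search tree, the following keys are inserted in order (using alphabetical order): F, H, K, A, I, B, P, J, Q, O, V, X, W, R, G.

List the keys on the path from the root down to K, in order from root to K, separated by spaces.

F H K

F: root
H: right child of F (depth 1)
K: right child of H (depth 2)
A: left child of F (depth 1)
I: left child of K (depth 3)
B: right child of A (depth 2)
P: right child of K (depth 3)
J: right child of I (depth 4)
Q: right child of P (depth 4)
O: left child of P (depth 4)
V: right child of Q (depth 5)
X: right child of V (depth 6)
W: left child of X (depth 7)
R: left child of V (depth 6)
G: left child of H (depth 2)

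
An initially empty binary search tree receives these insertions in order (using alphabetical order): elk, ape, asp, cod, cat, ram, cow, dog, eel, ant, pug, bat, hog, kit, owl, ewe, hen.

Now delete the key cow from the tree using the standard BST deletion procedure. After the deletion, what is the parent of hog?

pug

Insert elk: tree is empty, so elk becomes the root.
Insert ape: ape < elk → go left. Place as left child of elk.
Insert asp: asp < elk → go left; asp > ape → go right. Place as right child of ape.
Insert cod: cod < elk → go left; cod > ape → go right; cod > asp → go right. Place as right child of asp.
Insert cat: cat < elk → go left; cat > ape → go right; cat > asp → go right; cat < cod → go left. Place as left child of cod.
Insert ram: ram > elk → go right. Place as right child of elk.
Insert cow: cow < elk → go left; cow > ape → go right; cow > asp → go right; cow > cod → go right. Place as right child of cod.
Insert dog: dog < elk → go left; dog > ape → go right; dog > asp → go right; dog > cod → go right; dog > cow → go right. Place as right child of cow.
Insert eel: eel < elk → go left; eel > ape → go right; eel > asp → go right; eel > cod → go right; eel > cow → go right; eel > dog → go right. Place as right child of dog.
Insert ant: ant < elk → go left; ant < ape → go left. Place as left child of ape.
Insert pug: pug > elk → go right; pug < ram → go left. Place as left child of ram.
Insert bat: bat < elk → go left; bat > ape → go right; bat > asp → go right; bat < cod → go left; bat < cat → go left. Place as left child of cat.
Insert hog: hog > elk → go right; hog < ram → go left; hog < pug → go left. Place as left child of pug.
Insert kit: kit > elk → go right; kit < ram → go left; kit < pug → go left; kit > hog → go right. Place as right child of hog.
Insert owl: owl > elk → go right; owl < ram → go left; owl < pug → go left; owl > hog → go right; owl > kit → go right. Place as right child of kit.
Insert ewe: ewe > elk → go right; ewe < ram → go left; ewe < pug → go left; ewe < hog → go left. Place as left child of hog.
Insert hen: hen > elk → go right; hen < ram → go left; hen < pug → go left; hen < hog → go left; hen > ewe → go right. Place as right child of ewe.

Delete cow (at most one child — splice it out).
After deletion, hog's parent is pug.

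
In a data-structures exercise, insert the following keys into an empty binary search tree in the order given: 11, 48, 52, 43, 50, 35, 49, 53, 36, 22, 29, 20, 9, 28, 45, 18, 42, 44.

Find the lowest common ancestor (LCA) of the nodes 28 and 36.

35

11: root
48: right child of 11 (depth 1)
52: right child of 48 (depth 2)
43: left child of 48 (depth 2)
50: left child of 52 (depth 3)
35: left child of 43 (depth 3)
49: left child of 50 (depth 4)
53: right child of 52 (depth 3)
36: right child of 35 (depth 4)
22: left child of 35 (depth 4)
29: right child of 22 (depth 5)
20: left child of 22 (depth 5)
9: left child of 11 (depth 1)
28: left child of 29 (depth 6)
45: right child of 43 (depth 3)
18: left child of 20 (depth 6)
42: right child of 36 (depth 5)
44: left child of 45 (depth 4)

Path to 28: 11 → 48 → 43 → 35 → 22 → 29 → 28
Path to 36: 11 → 48 → 43 → 35 → 36
The paths share a prefix ending at 35, then split left and right.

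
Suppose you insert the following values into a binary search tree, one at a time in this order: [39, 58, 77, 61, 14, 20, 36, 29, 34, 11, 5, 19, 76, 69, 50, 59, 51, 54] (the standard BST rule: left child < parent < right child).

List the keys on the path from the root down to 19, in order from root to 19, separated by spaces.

39 14 20 19

39: root
58: right child of 39 (depth 1)
77: right child of 58 (depth 2)
61: left child of 77 (depth 3)
14: left child of 39 (depth 1)
20: right child of 14 (depth 2)
36: right child of 20 (depth 3)
29: left child of 36 (depth 4)
34: right child of 29 (depth 5)
11: left child of 14 (depth 2)
5: left child of 11 (depth 3)
19: left child of 20 (depth 3)
76: right child of 61 (depth 4)
69: left child of 76 (depth 5)
50: left child of 58 (depth 2)
59: left child of 61 (depth 4)
51: right child of 50 (depth 3)
54: right child of 51 (depth 4)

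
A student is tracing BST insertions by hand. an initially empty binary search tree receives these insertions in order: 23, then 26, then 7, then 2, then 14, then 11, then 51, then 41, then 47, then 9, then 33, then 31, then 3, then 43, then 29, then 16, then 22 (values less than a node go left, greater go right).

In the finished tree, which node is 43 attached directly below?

Insert 23: tree is empty, so 23 becomes the root.
Insert 26: 26 > 23 → go right. Place as right child of 23.
Insert 7: 7 < 23 → go left. Place as left child of 23.
Insert 2: 2 < 23 → go left; 2 < 7 → go left. Place as left child of 7.
Insert 14: 14 < 23 → go left; 14 > 7 → go right. Place as right child of 7.
Insert 11: 11 < 23 → go left; 11 > 7 → go right; 11 < 14 → go left. Place as left child of 14.
Insert 51: 51 > 23 → go right; 51 > 26 → go right. Place as right child of 26.
Insert 41: 41 > 23 → go right; 41 > 26 → go right; 41 < 51 → go left. Place as left child of 51.
Insert 47: 47 > 23 → go right; 47 > 26 → go right; 47 < 51 → go left; 47 > 41 → go right. Place as right child of 41.
Insert 9: 9 < 23 → go left; 9 > 7 → go right; 9 < 14 → go left; 9 < 11 → go left. Place as left child of 11.
Insert 33: 33 > 23 → go right; 33 > 26 → go right; 33 < 51 → go left; 33 < 41 → go left. Place as left child of 41.
Insert 31: 31 > 23 → go right; 31 > 26 → go right; 31 < 51 → go left; 31 < 41 → go left; 31 < 33 → go left. Place as left child of 33.
Insert 3: 3 < 23 → go left; 3 < 7 → go left; 3 > 2 → go right. Place as right child of 2.
Insert 43: 43 > 23 → go right; 43 > 26 → go right; 43 < 51 → go left; 43 > 41 → go right; 43 < 47 → go left. Place as left child of 47.
Insert 29: 29 > 23 → go right; 29 > 26 → go right; 29 < 51 → go left; 29 < 41 → go left; 29 < 33 → go left; 29 < 31 → go left. Place as left child of 31.
Insert 16: 16 < 23 → go left; 16 > 7 → go right; 16 > 14 → go right. Place as right child of 14.
Insert 22: 22 < 23 → go left; 22 > 7 → go right; 22 > 14 → go right; 22 > 16 → go right. Place as right child of 16.

47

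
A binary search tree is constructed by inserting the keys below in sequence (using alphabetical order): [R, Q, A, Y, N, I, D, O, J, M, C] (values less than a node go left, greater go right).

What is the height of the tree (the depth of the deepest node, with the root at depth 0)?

R: root
Q: left child of R (depth 1)
A: left child of Q (depth 2)
Y: right child of R (depth 1)
N: right child of A (depth 3)
I: left child of N (depth 4)
D: left child of I (depth 5)
O: right child of N (depth 4)
J: right child of I (depth 5)
M: right child of J (depth 6)
C: left child of D (depth 6)

The deepest node is M at depth 6.

6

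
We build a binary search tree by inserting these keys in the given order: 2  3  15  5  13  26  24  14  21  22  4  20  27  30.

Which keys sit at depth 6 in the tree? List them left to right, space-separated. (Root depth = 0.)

Insert 2: tree is empty, so 2 becomes the root.
Insert 3: 3 > 2 → go right. Place as right child of 2.
Insert 15: 15 > 2 → go right; 15 > 3 → go right. Place as right child of 3.
Insert 5: 5 > 2 → go right; 5 > 3 → go right; 5 < 15 → go left. Place as left child of 15.
Insert 13: 13 > 2 → go right; 13 > 3 → go right; 13 < 15 → go left; 13 > 5 → go right. Place as right child of 5.
Insert 26: 26 > 2 → go right; 26 > 3 → go right; 26 > 15 → go right. Place as right child of 15.
Insert 24: 24 > 2 → go right; 24 > 3 → go right; 24 > 15 → go right; 24 < 26 → go left. Place as left child of 26.
Insert 14: 14 > 2 → go right; 14 > 3 → go right; 14 < 15 → go left; 14 > 5 → go right; 14 > 13 → go right. Place as right child of 13.
Insert 21: 21 > 2 → go right; 21 > 3 → go right; 21 > 15 → go right; 21 < 26 → go left; 21 < 24 → go left. Place as left child of 24.
Insert 22: 22 > 2 → go right; 22 > 3 → go right; 22 > 15 → go right; 22 < 26 → go left; 22 < 24 → go left; 22 > 21 → go right. Place as right child of 21.
Insert 4: 4 > 2 → go right; 4 > 3 → go right; 4 < 15 → go left; 4 < 5 → go left. Place as left child of 5.
Insert 20: 20 > 2 → go right; 20 > 3 → go right; 20 > 15 → go right; 20 < 26 → go left; 20 < 24 → go left; 20 < 21 → go left. Place as left child of 21.
Insert 27: 27 > 2 → go right; 27 > 3 → go right; 27 > 15 → go right; 27 > 26 → go right. Place as right child of 26.
Insert 30: 30 > 2 → go right; 30 > 3 → go right; 30 > 15 → go right; 30 > 26 → go right; 30 > 27 → go right. Place as right child of 27.

20 22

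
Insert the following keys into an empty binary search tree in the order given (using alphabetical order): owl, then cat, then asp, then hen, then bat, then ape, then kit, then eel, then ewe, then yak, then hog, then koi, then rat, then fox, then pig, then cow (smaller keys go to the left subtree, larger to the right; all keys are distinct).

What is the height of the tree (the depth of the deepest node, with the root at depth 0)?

owl: root
cat: left child of owl (depth 1)
asp: left child of cat (depth 2)
hen: right child of cat (depth 2)
bat: right child of asp (depth 3)
ape: left child of asp (depth 3)
kit: right child of hen (depth 3)
eel: left child of hen (depth 3)
ewe: right child of eel (depth 4)
yak: right child of owl (depth 1)
hog: left child of kit (depth 4)
koi: right child of kit (depth 4)
rat: left child of yak (depth 2)
fox: right child of ewe (depth 5)
pig: left child of rat (depth 3)
cow: left child of eel (depth 4)

The deepest node is fox at depth 5.

5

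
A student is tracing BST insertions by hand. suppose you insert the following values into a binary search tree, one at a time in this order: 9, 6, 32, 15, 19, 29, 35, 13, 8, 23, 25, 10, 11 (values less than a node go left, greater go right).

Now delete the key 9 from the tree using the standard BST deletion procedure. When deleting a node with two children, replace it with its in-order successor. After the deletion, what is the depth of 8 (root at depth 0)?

Insert 9: tree is empty, so 9 becomes the root.
Insert 6: 6 < 9 → go left. Place as left child of 9.
Insert 32: 32 > 9 → go right. Place as right child of 9.
Insert 15: 15 > 9 → go right; 15 < 32 → go left. Place as left child of 32.
Insert 19: 19 > 9 → go right; 19 < 32 → go left; 19 > 15 → go right. Place as right child of 15.
Insert 29: 29 > 9 → go right; 29 < 32 → go left; 29 > 15 → go right; 29 > 19 → go right. Place as right child of 19.
Insert 35: 35 > 9 → go right; 35 > 32 → go right. Place as right child of 32.
Insert 13: 13 > 9 → go right; 13 < 32 → go left; 13 < 15 → go left. Place as left child of 15.
Insert 8: 8 < 9 → go left; 8 > 6 → go right. Place as right child of 6.
Insert 23: 23 > 9 → go right; 23 < 32 → go left; 23 > 15 → go right; 23 > 19 → go right; 23 < 29 → go left. Place as left child of 29.
Insert 25: 25 > 9 → go right; 25 < 32 → go left; 25 > 15 → go right; 25 > 19 → go right; 25 < 29 → go left; 25 > 23 → go right. Place as right child of 23.
Insert 10: 10 > 9 → go right; 10 < 32 → go left; 10 < 15 → go left; 10 < 13 → go left. Place as left child of 13.
Insert 11: 11 > 9 → go right; 11 < 32 → go left; 11 < 15 → go left; 11 < 13 → go left; 11 > 10 → go right. Place as right child of 10.

Delete 9 (two children — replace with in-order successor).
After deletion, path to 8: 10 → 6 → 8.

2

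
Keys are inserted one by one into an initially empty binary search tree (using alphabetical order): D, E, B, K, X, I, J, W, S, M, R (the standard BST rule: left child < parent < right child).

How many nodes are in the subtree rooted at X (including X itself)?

5

Insert D: tree is empty, so D becomes the root.
Insert E: E > D → go right. Place as right child of D.
Insert B: B < D → go left. Place as left child of D.
Insert K: K > D → go right; K > E → go right. Place as right child of E.
Insert X: X > D → go right; X > E → go right; X > K → go right. Place as right child of K.
Insert I: I > D → go right; I > E → go right; I < K → go left. Place as left child of K.
Insert J: J > D → go right; J > E → go right; J < K → go left; J > I → go right. Place as right child of I.
Insert W: W > D → go right; W > E → go right; W > K → go right; W < X → go left. Place as left child of X.
Insert S: S > D → go right; S > E → go right; S > K → go right; S < X → go left; S < W → go left. Place as left child of W.
Insert M: M > D → go right; M > E → go right; M > K → go right; M < X → go left; M < W → go left; M < S → go left. Place as left child of S.
Insert R: R > D → go right; R > E → go right; R > K → go right; R < X → go left; R < W → go left; R < S → go left; R > M → go right. Place as right child of M.

Subtree rooted at X contains: X, W, S, M, R — 5 nodes.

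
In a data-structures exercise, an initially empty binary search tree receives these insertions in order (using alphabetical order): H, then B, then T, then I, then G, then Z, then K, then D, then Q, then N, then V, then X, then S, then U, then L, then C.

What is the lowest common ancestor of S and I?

Insert H: tree is empty, so H becomes the root.
Insert B: B < H → go left. Place as left child of H.
Insert T: T > H → go right. Place as right child of H.
Insert I: I > H → go right; I < T → go left. Place as left child of T.
Insert G: G < H → go left; G > B → go right. Place as right child of B.
Insert Z: Z > H → go right; Z > T → go right. Place as right child of T.
Insert K: K > H → go right; K < T → go left; K > I → go right. Place as right child of I.
Insert D: D < H → go left; D > B → go right; D < G → go left. Place as left child of G.
Insert Q: Q > H → go right; Q < T → go left; Q > I → go right; Q > K → go right. Place as right child of K.
Insert N: N > H → go right; N < T → go left; N > I → go right; N > K → go right; N < Q → go left. Place as left child of Q.
Insert V: V > H → go right; V > T → go right; V < Z → go left. Place as left child of Z.
Insert X: X > H → go right; X > T → go right; X < Z → go left; X > V → go right. Place as right child of V.
Insert S: S > H → go right; S < T → go left; S > I → go right; S > K → go right; S > Q → go right. Place as right child of Q.
Insert U: U > H → go right; U > T → go right; U < Z → go left; U < V → go left. Place as left child of V.
Insert L: L > H → go right; L < T → go left; L > I → go right; L > K → go right; L < Q → go left; L < N → go left. Place as left child of N.
Insert C: C < H → go left; C > B → go right; C < G → go left; C < D → go left. Place as left child of D.

Path to S: H → T → I → K → Q → S
Path to I: H → T → I
I lies on both paths and is an ancestor of the other node.

I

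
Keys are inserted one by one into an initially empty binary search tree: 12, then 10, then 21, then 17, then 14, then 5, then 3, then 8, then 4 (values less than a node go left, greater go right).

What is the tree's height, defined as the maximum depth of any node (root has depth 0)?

12: root
10: left child of 12 (depth 1)
21: right child of 12 (depth 1)
17: left child of 21 (depth 2)
14: left child of 17 (depth 3)
5: left child of 10 (depth 2)
3: left child of 5 (depth 3)
8: right child of 5 (depth 3)
4: right child of 3 (depth 4)

The deepest node is 4 at depth 4.

4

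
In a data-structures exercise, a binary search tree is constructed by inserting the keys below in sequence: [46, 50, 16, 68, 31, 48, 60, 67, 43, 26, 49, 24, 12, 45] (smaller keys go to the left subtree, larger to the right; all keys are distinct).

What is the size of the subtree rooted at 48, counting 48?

2

Insert 46: tree is empty, so 46 becomes the root.
Insert 50: 50 > 46 → go right. Place as right child of 46.
Insert 16: 16 < 46 → go left. Place as left child of 46.
Insert 68: 68 > 46 → go right; 68 > 50 → go right. Place as right child of 50.
Insert 31: 31 < 46 → go left; 31 > 16 → go right. Place as right child of 16.
Insert 48: 48 > 46 → go right; 48 < 50 → go left. Place as left child of 50.
Insert 60: 60 > 46 → go right; 60 > 50 → go right; 60 < 68 → go left. Place as left child of 68.
Insert 67: 67 > 46 → go right; 67 > 50 → go right; 67 < 68 → go left; 67 > 60 → go right. Place as right child of 60.
Insert 43: 43 < 46 → go left; 43 > 16 → go right; 43 > 31 → go right. Place as right child of 31.
Insert 26: 26 < 46 → go left; 26 > 16 → go right; 26 < 31 → go left. Place as left child of 31.
Insert 49: 49 > 46 → go right; 49 < 50 → go left; 49 > 48 → go right. Place as right child of 48.
Insert 24: 24 < 46 → go left; 24 > 16 → go right; 24 < 31 → go left; 24 < 26 → go left. Place as left child of 26.
Insert 12: 12 < 46 → go left; 12 < 16 → go left. Place as left child of 16.
Insert 45: 45 < 46 → go left; 45 > 16 → go right; 45 > 31 → go right; 45 > 43 → go right. Place as right child of 43.

Subtree rooted at 48 contains: 48, 49 — 2 nodes.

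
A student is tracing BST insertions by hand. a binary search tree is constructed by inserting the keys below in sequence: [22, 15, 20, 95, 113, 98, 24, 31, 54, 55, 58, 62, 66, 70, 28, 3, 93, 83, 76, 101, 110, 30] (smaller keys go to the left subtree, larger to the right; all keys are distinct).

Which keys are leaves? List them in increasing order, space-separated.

Insert 22: tree is empty, so 22 becomes the root.
Insert 15: 15 < 22 → go left. Place as left child of 22.
Insert 20: 20 < 22 → go left; 20 > 15 → go right. Place as right child of 15.
Insert 95: 95 > 22 → go right. Place as right child of 22.
Insert 113: 113 > 22 → go right; 113 > 95 → go right. Place as right child of 95.
Insert 98: 98 > 22 → go right; 98 > 95 → go right; 98 < 113 → go left. Place as left child of 113.
Insert 24: 24 > 22 → go right; 24 < 95 → go left. Place as left child of 95.
Insert 31: 31 > 22 → go right; 31 < 95 → go left; 31 > 24 → go right. Place as right child of 24.
Insert 54: 54 > 22 → go right; 54 < 95 → go left; 54 > 24 → go right; 54 > 31 → go right. Place as right child of 31.
Insert 55: 55 > 22 → go right; 55 < 95 → go left; 55 > 24 → go right; 55 > 31 → go right; 55 > 54 → go right. Place as right child of 54.
Insert 58: 58 > 22 → go right; 58 < 95 → go left; 58 > 24 → go right; 58 > 31 → go right; 58 > 54 → go right; 58 > 55 → go right. Place as right child of 55.
Insert 62: 62 > 22 → go right; 62 < 95 → go left; 62 > 24 → go right; 62 > 31 → go right; 62 > 54 → go right; 62 > 55 → go right; 62 > 58 → go right. Place as right child of 58.
Insert 66: 66 > 22 → go right; 66 < 95 → go left; 66 > 24 → go right; 66 > 31 → go right; 66 > 54 → go right; 66 > 55 → go right; 66 > 58 → go right; 66 > 62 → go right. Place as right child of 62.
Insert 70: 70 > 22 → go right; 70 < 95 → go left; 70 > 24 → go right; 70 > 31 → go right; 70 > 54 → go right; 70 > 55 → go right; 70 > 58 → go right; 70 > 62 → go right; 70 > 66 → go right. Place as right child of 66.
Insert 28: 28 > 22 → go right; 28 < 95 → go left; 28 > 24 → go right; 28 < 31 → go left. Place as left child of 31.
Insert 3: 3 < 22 → go left; 3 < 15 → go left. Place as left child of 15.
Insert 93: 93 > 22 → go right; 93 < 95 → go left; 93 > 24 → go right; 93 > 31 → go right; 93 > 54 → go right; 93 > 55 → go right; 93 > 58 → go right; 93 > 62 → go right; 93 > 66 → go right; 93 > 70 → go right. Place as right child of 70.
Insert 83: 83 > 22 → go right; 83 < 95 → go left; 83 > 24 → go right; 83 > 31 → go right; 83 > 54 → go right; 83 > 55 → go right; 83 > 58 → go right; 83 > 62 → go right; 83 > 66 → go right; 83 > 70 → go right; 83 < 93 → go left. Place as left child of 93.
Insert 76: 76 > 22 → go right; 76 < 95 → go left; 76 > 24 → go right; 76 > 31 → go right; 76 > 54 → go right; 76 > 55 → go right; 76 > 58 → go right; 76 > 62 → go right; 76 > 66 → go right; 76 > 70 → go right; 76 < 93 → go left; 76 < 83 → go left. Place as left child of 83.
Insert 101: 101 > 22 → go right; 101 > 95 → go right; 101 < 113 → go left; 101 > 98 → go right. Place as right child of 98.
Insert 110: 110 > 22 → go right; 110 > 95 → go right; 110 < 113 → go left; 110 > 98 → go right; 110 > 101 → go right. Place as right child of 101.
Insert 30: 30 > 22 → go right; 30 < 95 → go left; 30 > 24 → go right; 30 < 31 → go left; 30 > 28 → go right. Place as right child of 28.

3 20 30 76 110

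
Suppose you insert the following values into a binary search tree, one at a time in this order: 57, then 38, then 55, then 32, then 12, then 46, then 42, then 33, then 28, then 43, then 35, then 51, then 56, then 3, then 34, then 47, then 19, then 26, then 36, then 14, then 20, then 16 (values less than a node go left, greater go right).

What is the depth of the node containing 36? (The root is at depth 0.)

5

Resulting structure (node: left, right):
  57: L=38, R=–
  38: L=32, R=55
  55: L=46, R=56
  32: L=12, R=33
  12: L=3, R=28
  46: L=42, R=51
  42: L=–, R=43
  33: L=–, R=35
  28: L=19, R=–
  43: L=–, R=–
  35: L=34, R=36
  51: L=47, R=–
  56: L=–, R=–
  3: L=–, R=–
  34: L=–, R=–
  47: L=–, R=–
  19: L=14, R=26
  26: L=20, R=–
  36: L=–, R=–
  14: L=–, R=16
  20: L=–, R=–
  16: L=–, R=–

Path to 36: 57 → 38 → 32 → 33 → 35 → 36, which is 5 edges.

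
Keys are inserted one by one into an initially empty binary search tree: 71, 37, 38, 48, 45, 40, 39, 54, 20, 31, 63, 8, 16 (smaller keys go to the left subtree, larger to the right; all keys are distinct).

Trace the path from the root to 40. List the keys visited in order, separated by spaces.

Insert 71: tree is empty, so 71 becomes the root.
Insert 37: 37 < 71 → go left. Place as left child of 71.
Insert 38: 38 < 71 → go left; 38 > 37 → go right. Place as right child of 37.
Insert 48: 48 < 71 → go left; 48 > 37 → go right; 48 > 38 → go right. Place as right child of 38.
Insert 45: 45 < 71 → go left; 45 > 37 → go right; 45 > 38 → go right; 45 < 48 → go left. Place as left child of 48.
Insert 40: 40 < 71 → go left; 40 > 37 → go right; 40 > 38 → go right; 40 < 48 → go left; 40 < 45 → go left. Place as left child of 45.
Insert 39: 39 < 71 → go left; 39 > 37 → go right; 39 > 38 → go right; 39 < 48 → go left; 39 < 45 → go left; 39 < 40 → go left. Place as left child of 40.
Insert 54: 54 < 71 → go left; 54 > 37 → go right; 54 > 38 → go right; 54 > 48 → go right. Place as right child of 48.
Insert 20: 20 < 71 → go left; 20 < 37 → go left. Place as left child of 37.
Insert 31: 31 < 71 → go left; 31 < 37 → go left; 31 > 20 → go right. Place as right child of 20.
Insert 63: 63 < 71 → go left; 63 > 37 → go right; 63 > 38 → go right; 63 > 48 → go right; 63 > 54 → go right. Place as right child of 54.
Insert 8: 8 < 71 → go left; 8 < 37 → go left; 8 < 20 → go left. Place as left child of 20.
Insert 16: 16 < 71 → go left; 16 < 37 → go left; 16 < 20 → go left; 16 > 8 → go right. Place as right child of 8.

71 37 38 48 45 40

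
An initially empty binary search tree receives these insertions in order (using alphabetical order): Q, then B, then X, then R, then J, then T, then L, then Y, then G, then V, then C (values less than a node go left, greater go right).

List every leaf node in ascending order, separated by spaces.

C L V Y

Insert Q: tree is empty, so Q becomes the root.
Insert B: B < Q → go left. Place as left child of Q.
Insert X: X > Q → go right. Place as right child of Q.
Insert R: R > Q → go right; R < X → go left. Place as left child of X.
Insert J: J < Q → go left; J > B → go right. Place as right child of B.
Insert T: T > Q → go right; T < X → go left; T > R → go right. Place as right child of R.
Insert L: L < Q → go left; L > B → go right; L > J → go right. Place as right child of J.
Insert Y: Y > Q → go right; Y > X → go right. Place as right child of X.
Insert G: G < Q → go left; G > B → go right; G < J → go left. Place as left child of J.
Insert V: V > Q → go right; V < X → go left; V > R → go right; V > T → go right. Place as right child of T.
Insert C: C < Q → go left; C > B → go right; C < J → go left; C < G → go left. Place as left child of G.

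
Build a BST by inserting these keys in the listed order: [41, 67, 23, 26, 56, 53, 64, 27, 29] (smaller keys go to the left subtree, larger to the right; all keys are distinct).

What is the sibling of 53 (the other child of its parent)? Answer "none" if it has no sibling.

64

41: root
67: right child of 41 (depth 1)
23: left child of 41 (depth 1)
26: right child of 23 (depth 2)
56: left child of 67 (depth 2)
53: left child of 56 (depth 3)
64: right child of 56 (depth 3)
27: right child of 26 (depth 3)
29: right child of 27 (depth 4)

53's parent is 56; the other child of 56 is 64.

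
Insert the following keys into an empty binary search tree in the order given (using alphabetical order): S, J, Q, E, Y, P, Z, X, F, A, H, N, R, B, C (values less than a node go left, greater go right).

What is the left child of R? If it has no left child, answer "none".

Insert S: tree is empty, so S becomes the root.
Insert J: J < S → go left. Place as left child of S.
Insert Q: Q < S → go left; Q > J → go right. Place as right child of J.
Insert E: E < S → go left; E < J → go left. Place as left child of J.
Insert Y: Y > S → go right. Place as right child of S.
Insert P: P < S → go left; P > J → go right; P < Q → go left. Place as left child of Q.
Insert Z: Z > S → go right; Z > Y → go right. Place as right child of Y.
Insert X: X > S → go right; X < Y → go left. Place as left child of Y.
Insert F: F < S → go left; F < J → go left; F > E → go right. Place as right child of E.
Insert A: A < S → go left; A < J → go left; A < E → go left. Place as left child of E.
Insert H: H < S → go left; H < J → go left; H > E → go right; H > F → go right. Place as right child of F.
Insert N: N < S → go left; N > J → go right; N < Q → go left; N < P → go left. Place as left child of P.
Insert R: R < S → go left; R > J → go right; R > Q → go right. Place as right child of Q.
Insert B: B < S → go left; B < J → go left; B < E → go left; B > A → go right. Place as right child of A.
Insert C: C < S → go left; C < J → go left; C < E → go left; C > A → go right; C > B → go right. Place as right child of B.

none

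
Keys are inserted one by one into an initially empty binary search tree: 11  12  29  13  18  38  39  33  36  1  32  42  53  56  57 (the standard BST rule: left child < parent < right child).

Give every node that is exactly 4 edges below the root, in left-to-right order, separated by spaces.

18 33 39

Resulting structure (node: left, right):
  11: L=1, R=12
  12: L=–, R=29
  29: L=13, R=38
  13: L=–, R=18
  18: L=–, R=–
  38: L=33, R=39
  39: L=–, R=42
  33: L=32, R=36
  36: L=–, R=–
  1: L=–, R=–
  32: L=–, R=–
  42: L=–, R=53
  53: L=–, R=56
  56: L=–, R=57
  57: L=–, R=–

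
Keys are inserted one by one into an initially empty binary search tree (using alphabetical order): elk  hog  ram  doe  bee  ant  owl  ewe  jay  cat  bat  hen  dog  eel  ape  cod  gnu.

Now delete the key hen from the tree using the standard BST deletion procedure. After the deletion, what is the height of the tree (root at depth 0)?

Resulting structure (node: left, right):
  elk: L=doe, R=hog
  hog: L=ewe, R=ram
  ram: L=owl, R=–
  doe: L=bee, R=dog
  bee: L=ant, R=cat
  ant: L=–, R=bat
  owl: L=jay, R=–
  ewe: L=–, R=hen
  jay: L=–, R=–
  cat: L=–, R=cod
  bat: L=ape, R=–
  hen: L=gnu, R=–
  dog: L=–, R=eel
  eel: L=–, R=–
  ape: L=–, R=–
  cod: L=–, R=–
  gnu: L=–, R=–

Delete hen (at most one child — splice it out).
After deletion, deepest node is ape at depth 5.

5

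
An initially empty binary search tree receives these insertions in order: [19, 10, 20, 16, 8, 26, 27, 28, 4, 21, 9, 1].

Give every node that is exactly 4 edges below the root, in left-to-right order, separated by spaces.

1 28

Resulting structure (node: left, right):
  19: L=10, R=20
  10: L=8, R=16
  20: L=–, R=26
  16: L=–, R=–
  8: L=4, R=9
  26: L=21, R=27
  27: L=–, R=28
  28: L=–, R=–
  4: L=1, R=–
  21: L=–, R=–
  9: L=–, R=–
  1: L=–, R=–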